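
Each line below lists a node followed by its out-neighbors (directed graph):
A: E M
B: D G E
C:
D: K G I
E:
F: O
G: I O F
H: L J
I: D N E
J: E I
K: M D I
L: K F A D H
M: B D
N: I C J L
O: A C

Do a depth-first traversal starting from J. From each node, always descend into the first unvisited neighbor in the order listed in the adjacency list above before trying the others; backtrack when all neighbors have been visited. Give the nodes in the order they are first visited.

J → E → I → D → K → M → B → G → O → A → C → F → N → L → H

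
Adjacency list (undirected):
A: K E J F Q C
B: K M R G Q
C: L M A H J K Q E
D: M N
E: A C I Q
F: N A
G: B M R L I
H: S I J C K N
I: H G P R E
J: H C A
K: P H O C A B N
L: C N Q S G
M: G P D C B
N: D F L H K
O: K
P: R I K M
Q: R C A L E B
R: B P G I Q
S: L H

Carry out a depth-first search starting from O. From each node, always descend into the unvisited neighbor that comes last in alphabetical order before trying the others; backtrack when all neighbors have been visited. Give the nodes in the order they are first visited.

Visit O
O → K
K → P
P → R
R → Q
Q → L
L → S
S → H
H → N
N → F
F → A
A → J
J → C
C → M
M → G
G → I
I → E
G → B
M → D

O -> K -> P -> R -> Q -> L -> S -> H -> N -> F -> A -> J -> C -> M -> G -> I -> E -> B -> D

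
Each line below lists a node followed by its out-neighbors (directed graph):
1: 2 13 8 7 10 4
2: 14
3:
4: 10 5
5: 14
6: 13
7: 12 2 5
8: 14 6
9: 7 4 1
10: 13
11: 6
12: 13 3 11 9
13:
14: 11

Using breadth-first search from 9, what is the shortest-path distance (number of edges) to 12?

Level 0: 9
Level 1: 1, 4, 7
Level 2: 2, 5, 8, 10, 12, 13
Level 3: 3, 6, 11, 14
12 first appears at level 2.

2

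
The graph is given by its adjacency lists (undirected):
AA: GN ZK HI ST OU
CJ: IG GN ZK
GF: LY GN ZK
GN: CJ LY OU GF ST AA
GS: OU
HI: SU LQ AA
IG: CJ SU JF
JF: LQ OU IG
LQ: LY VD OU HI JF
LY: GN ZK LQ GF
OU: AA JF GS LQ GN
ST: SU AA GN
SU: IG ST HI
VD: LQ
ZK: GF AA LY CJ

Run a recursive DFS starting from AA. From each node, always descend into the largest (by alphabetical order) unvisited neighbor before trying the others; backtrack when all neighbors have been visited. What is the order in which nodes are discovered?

AA, ZK, LY, LQ, VD, OU, JF, IG, SU, ST, GN, GF, CJ, HI, GS

Visit AA
AA → ZK
ZK → LY
LY → LQ
LQ → VD
LQ → OU
OU → JF
JF → IG
IG → SU
SU → ST
ST → GN
GN → GF
GN → CJ
SU → HI
OU → GS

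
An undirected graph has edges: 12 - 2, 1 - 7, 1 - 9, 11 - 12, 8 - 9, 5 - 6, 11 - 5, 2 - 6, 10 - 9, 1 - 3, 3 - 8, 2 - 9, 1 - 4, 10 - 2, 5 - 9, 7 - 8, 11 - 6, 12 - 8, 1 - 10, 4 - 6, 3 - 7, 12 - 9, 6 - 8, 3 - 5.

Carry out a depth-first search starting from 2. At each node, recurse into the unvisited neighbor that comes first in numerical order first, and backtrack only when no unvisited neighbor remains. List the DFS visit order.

2 -> 6 -> 4 -> 1 -> 3 -> 5 -> 9 -> 8 -> 7 -> 12 -> 11 -> 10

Visit 2
2 → 6
6 → 4
4 → 1
1 → 3
3 → 5
5 → 9
9 → 8
8 → 7
8 → 12
12 → 11
9 → 10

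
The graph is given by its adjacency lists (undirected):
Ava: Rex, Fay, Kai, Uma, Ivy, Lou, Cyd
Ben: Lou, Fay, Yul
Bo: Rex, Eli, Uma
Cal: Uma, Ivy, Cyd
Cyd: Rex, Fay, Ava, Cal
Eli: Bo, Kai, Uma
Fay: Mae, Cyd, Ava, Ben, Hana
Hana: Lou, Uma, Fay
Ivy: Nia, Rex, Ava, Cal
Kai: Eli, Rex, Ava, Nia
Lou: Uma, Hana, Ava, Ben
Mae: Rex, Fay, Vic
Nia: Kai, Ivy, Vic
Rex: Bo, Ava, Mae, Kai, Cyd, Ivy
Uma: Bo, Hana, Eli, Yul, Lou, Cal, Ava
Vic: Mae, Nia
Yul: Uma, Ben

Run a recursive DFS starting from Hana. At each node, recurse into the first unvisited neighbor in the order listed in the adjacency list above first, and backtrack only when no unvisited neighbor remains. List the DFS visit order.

Visit Hana
Hana → Lou
Lou → Uma
Uma → Bo
Bo → Rex
Rex → Ava
Ava → Fay
Fay → Mae
Mae → Vic
Vic → Nia
Nia → Kai
Kai → Eli
Nia → Ivy
Ivy → Cal
Cal → Cyd
Fay → Ben
Ben → Yul

Hana, Lou, Uma, Bo, Rex, Ava, Fay, Mae, Vic, Nia, Kai, Eli, Ivy, Cal, Cyd, Ben, Yul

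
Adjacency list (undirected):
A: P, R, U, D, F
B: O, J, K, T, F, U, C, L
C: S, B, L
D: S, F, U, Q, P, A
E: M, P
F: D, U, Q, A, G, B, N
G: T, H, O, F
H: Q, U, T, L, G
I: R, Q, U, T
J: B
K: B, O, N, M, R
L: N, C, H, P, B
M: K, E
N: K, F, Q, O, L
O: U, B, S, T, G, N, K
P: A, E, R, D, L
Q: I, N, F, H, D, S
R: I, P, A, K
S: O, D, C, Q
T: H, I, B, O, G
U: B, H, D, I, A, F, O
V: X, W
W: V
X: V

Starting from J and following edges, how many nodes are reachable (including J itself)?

BFS from J visits: J, B, O, K, T, F, U, C, L, S, G, N, M, R, H, I, D, Q, A, P, E
Reachable nodes: 21 of 24 total.

21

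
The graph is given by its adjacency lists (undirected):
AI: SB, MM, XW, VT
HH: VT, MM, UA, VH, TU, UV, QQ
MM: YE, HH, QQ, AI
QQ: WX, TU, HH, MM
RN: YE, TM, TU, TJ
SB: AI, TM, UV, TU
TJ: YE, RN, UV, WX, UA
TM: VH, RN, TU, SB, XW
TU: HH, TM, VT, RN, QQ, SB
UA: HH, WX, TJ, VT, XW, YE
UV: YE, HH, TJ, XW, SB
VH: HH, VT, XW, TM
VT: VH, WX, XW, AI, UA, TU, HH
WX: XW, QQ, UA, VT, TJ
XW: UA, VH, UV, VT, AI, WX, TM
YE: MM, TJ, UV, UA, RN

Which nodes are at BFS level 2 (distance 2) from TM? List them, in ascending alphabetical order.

AI, HH, QQ, TJ, UA, UV, VT, WX, YE

Level 0: TM
Level 1: RN, SB, TU, VH, XW
Level 2: AI, HH, QQ, TJ, UA, UV, VT, WX, YE
Level 3: MM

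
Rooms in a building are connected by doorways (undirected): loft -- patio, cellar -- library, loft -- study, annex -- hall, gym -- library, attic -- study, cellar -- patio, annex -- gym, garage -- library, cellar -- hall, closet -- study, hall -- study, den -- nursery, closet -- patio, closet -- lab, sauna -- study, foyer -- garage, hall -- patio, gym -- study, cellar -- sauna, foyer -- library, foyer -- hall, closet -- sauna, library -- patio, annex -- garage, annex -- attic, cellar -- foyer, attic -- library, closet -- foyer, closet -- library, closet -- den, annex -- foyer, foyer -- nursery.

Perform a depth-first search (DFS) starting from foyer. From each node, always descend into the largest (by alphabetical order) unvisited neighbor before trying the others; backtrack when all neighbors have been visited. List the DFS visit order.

Visit foyer
foyer → nursery
nursery → den
den → closet
closet → study
study → sauna
sauna → cellar
cellar → patio
patio → loft
patio → library
library → gym
gym → annex
annex → hall
annex → garage
annex → attic
closet → lab

foyer → nursery → den → closet → study → sauna → cellar → patio → loft → library → gym → annex → hall → garage → attic → lab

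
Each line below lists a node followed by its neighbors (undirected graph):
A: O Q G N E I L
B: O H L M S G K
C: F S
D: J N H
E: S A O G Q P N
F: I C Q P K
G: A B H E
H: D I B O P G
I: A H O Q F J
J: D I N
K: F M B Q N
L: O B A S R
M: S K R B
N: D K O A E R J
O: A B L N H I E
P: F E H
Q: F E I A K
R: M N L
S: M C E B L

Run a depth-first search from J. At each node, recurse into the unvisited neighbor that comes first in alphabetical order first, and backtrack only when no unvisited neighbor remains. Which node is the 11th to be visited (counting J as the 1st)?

Visit J
J → D
D → H
H → B
B → G
G → A
A → E
E → N
N → K
K → F
F → C
C → S
S → L
L → O
O → I
I → Q
L → R
R → M
F → P

Visit order: J, D, H, B, G, A, E, N, K, F, C, S, L, O, I, Q, R, M, P

C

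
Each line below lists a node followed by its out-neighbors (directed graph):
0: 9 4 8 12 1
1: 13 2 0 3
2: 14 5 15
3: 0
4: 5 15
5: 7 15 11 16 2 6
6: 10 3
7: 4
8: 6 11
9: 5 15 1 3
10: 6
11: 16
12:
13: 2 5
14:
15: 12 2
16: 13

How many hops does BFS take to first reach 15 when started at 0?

Level 0: 0
Level 1: 1, 4, 8, 9, 12
Level 2: 2, 3, 5, 6, 11, 13, 15
Level 3: 7, 10, 14, 16
15 first appears at level 2.

2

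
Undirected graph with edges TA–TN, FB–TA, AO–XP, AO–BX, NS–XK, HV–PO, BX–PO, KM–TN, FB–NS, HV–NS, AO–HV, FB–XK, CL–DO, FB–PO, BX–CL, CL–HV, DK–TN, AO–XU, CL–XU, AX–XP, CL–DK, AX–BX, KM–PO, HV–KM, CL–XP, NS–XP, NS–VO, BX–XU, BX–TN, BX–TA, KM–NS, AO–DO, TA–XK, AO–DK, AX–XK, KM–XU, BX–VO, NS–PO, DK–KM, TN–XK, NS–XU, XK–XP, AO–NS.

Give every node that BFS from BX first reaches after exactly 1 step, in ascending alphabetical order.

AO, AX, CL, PO, TA, TN, VO, XU

Level 0: BX
Level 1: AO, AX, CL, PO, TA, TN, VO, XU
Level 2: DK, DO, FB, HV, KM, NS, XK, XP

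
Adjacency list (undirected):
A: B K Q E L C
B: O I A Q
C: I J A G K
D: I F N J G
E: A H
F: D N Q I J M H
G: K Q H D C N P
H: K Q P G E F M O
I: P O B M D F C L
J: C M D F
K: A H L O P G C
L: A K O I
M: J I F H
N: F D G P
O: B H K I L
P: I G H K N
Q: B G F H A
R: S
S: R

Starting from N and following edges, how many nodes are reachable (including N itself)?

BFS from N visits: N, D, F, G, P, I, J, H, M, Q, C, K, B, L, O, E, A
Reachable nodes: 17 of 19 total.

17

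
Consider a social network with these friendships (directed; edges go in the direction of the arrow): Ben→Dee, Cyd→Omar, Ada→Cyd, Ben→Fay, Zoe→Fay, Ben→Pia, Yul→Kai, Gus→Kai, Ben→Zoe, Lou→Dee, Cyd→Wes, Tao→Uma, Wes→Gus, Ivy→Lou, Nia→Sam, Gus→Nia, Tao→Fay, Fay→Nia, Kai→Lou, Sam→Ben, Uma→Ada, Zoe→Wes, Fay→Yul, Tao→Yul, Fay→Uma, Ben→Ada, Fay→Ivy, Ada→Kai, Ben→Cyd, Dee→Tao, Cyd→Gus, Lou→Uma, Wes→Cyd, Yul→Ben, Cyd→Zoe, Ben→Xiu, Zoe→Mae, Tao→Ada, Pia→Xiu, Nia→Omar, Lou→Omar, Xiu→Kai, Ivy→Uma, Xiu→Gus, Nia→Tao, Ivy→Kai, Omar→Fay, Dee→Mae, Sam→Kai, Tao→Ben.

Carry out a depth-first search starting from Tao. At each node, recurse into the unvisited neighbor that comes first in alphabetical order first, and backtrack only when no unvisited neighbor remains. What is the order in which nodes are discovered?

Visit Tao
Tao → Ada
Ada → Cyd
Cyd → Gus
Gus → Kai
Kai → Lou
Lou → Dee
Dee → Mae
Lou → Omar
Omar → Fay
Fay → Ivy
Ivy → Uma
Fay → Nia
Nia → Sam
Sam → Ben
Ben → Pia
Pia → Xiu
Ben → Zoe
Zoe → Wes
Fay → Yul

Tao -> Ada -> Cyd -> Gus -> Kai -> Lou -> Dee -> Mae -> Omar -> Fay -> Ivy -> Uma -> Nia -> Sam -> Ben -> Pia -> Xiu -> Zoe -> Wes -> Yul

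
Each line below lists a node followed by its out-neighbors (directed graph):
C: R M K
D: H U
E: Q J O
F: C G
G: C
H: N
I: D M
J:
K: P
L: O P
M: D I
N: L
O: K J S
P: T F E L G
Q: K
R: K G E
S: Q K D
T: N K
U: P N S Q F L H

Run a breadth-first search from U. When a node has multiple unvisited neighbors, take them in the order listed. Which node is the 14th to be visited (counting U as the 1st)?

Visit U; enqueue P, N, S, Q, F, L, H → queue [P, N, S, Q, F, L, H]
Visit P; enqueue T, E, G → queue [N, S, Q, F, L, H, T, E, G]
Visit N → queue [S, Q, F, L, H, T, E, G]
Visit S; enqueue K, D → queue [Q, F, L, H, T, E, G, K, D]
Visit Q → queue [F, L, H, T, E, G, K, D]
Visit F; enqueue C → queue [L, H, T, E, G, K, D, C]
Visit L; enqueue O → queue [H, T, E, G, K, D, C, O]
Visit H → queue [T, E, G, K, D, C, O]
Visit T → queue [E, G, K, D, C, O]
Visit E; enqueue J → queue [G, K, D, C, O, J]
Visit G → queue [K, D, C, O, J]
Visit K → queue [D, C, O, J]
Visit D → queue [C, O, J]
Visit C; enqueue R, M → queue [O, J, R, M]
Visit O → queue [J, R, M]
Visit J → queue [R, M]
Visit R → queue [M]
Visit M; enqueue I → queue [I]
Visit I → queue []

Visit order: U, P, N, S, Q, F, L, H, T, E, G, K, D, C, O, J, R, M, I

C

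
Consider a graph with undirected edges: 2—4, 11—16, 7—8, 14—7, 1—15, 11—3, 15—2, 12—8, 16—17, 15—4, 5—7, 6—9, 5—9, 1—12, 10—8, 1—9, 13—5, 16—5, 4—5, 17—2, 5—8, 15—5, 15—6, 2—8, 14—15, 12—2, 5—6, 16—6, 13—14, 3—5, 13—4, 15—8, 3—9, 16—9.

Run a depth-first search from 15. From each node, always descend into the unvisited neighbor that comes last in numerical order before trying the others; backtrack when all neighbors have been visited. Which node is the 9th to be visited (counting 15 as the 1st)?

Visit 15
15 → 14
14 → 13
13 → 5
5 → 16
16 → 17
17 → 2
2 → 12
12 → 8
8 → 10
8 → 7
12 → 1
1 → 9
9 → 6
9 → 3
3 → 11
2 → 4

Visit order: 15, 14, 13, 5, 16, 17, 2, 12, 8, 10, 7, 1, 9, 6, 3, 11, 4

8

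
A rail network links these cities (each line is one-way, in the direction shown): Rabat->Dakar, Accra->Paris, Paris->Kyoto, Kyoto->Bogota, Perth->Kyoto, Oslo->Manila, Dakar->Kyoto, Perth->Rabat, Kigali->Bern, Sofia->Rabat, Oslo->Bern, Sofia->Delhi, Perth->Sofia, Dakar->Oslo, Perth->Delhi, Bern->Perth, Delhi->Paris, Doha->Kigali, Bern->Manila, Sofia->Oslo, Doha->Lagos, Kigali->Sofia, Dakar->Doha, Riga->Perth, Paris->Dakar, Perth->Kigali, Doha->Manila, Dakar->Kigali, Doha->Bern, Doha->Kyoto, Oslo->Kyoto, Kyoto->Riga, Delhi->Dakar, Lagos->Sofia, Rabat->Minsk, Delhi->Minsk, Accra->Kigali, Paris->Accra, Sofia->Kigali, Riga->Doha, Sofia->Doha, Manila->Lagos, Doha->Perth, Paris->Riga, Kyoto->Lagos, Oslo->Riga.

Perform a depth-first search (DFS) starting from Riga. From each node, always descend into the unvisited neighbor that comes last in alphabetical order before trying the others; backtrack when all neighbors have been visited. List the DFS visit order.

Visit Riga
Riga → Perth
Perth → Sofia
Sofia → Rabat
Rabat → Minsk
Rabat → Dakar
Dakar → Oslo
Oslo → Manila
Manila → Lagos
Oslo → Kyoto
Kyoto → Bogota
Oslo → Bern
Dakar → Kigali
Dakar → Doha
Sofia → Delhi
Delhi → Paris
Paris → Accra

Riga Perth Sofia Rabat Minsk Dakar Oslo Manila Lagos Kyoto Bogota Bern Kigali Doha Delhi Paris Accra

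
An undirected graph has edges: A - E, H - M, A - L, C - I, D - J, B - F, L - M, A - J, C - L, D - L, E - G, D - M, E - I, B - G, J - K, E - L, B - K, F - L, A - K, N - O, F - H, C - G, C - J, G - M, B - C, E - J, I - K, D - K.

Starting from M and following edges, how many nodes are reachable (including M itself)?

BFS from M visits: M, L, H, G, D, F, E, C, A, B, K, J, I
Reachable nodes: 13 of 15 total.

13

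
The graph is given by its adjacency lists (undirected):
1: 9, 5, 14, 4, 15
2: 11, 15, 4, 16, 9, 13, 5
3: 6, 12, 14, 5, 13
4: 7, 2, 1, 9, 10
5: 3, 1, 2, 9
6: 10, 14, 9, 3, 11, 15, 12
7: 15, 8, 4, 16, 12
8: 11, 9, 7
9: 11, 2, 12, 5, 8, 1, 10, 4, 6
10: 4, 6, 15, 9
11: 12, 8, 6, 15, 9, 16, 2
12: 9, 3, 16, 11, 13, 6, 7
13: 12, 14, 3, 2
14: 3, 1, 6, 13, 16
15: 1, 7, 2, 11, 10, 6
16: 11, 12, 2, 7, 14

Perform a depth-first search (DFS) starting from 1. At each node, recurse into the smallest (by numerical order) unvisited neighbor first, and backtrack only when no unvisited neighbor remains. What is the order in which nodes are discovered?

Visit 1
1 → 4
4 → 2
2 → 5
5 → 3
3 → 6
6 → 9
9 → 8
8 → 7
7 → 12
12 → 11
11 → 15
15 → 10
11 → 16
16 → 14
14 → 13

1 4 2 5 3 6 9 8 7 12 11 15 10 16 14 13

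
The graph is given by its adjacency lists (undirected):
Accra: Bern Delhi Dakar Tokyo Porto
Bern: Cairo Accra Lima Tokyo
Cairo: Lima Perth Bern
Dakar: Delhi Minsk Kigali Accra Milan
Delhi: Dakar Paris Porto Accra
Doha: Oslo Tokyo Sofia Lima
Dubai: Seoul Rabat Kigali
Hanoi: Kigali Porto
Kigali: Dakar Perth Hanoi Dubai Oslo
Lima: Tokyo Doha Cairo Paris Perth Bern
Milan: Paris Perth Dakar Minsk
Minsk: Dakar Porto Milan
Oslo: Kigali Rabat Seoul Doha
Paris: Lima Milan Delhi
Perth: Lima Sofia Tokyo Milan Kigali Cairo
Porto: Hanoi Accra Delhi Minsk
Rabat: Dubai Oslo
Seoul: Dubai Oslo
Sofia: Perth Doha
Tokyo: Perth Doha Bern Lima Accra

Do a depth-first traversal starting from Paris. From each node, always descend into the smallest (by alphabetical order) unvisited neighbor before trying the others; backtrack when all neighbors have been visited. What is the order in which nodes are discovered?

Paris, Delhi, Accra, Bern, Cairo, Lima, Doha, Oslo, Kigali, Dakar, Milan, Minsk, Porto, Hanoi, Perth, Sofia, Tokyo, Dubai, Rabat, Seoul

Visit Paris
Paris → Delhi
Delhi → Accra
Accra → Bern
Bern → Cairo
Cairo → Lima
Lima → Doha
Doha → Oslo
Oslo → Kigali
Kigali → Dakar
Dakar → Milan
Milan → Minsk
Minsk → Porto
Porto → Hanoi
Milan → Perth
Perth → Sofia
Perth → Tokyo
Kigali → Dubai
Dubai → Rabat
Dubai → Seoul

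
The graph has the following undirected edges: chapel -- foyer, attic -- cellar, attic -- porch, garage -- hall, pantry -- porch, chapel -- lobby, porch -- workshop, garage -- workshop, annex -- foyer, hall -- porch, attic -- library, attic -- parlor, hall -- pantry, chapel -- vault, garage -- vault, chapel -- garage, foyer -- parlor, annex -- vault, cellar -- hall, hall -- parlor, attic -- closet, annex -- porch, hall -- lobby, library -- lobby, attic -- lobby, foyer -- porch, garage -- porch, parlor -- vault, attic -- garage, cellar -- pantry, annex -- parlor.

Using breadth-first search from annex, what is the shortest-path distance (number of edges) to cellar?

Level 0: annex
Level 1: foyer, parlor, porch, vault
Level 2: attic, chapel, garage, hall, pantry, workshop
Level 3: cellar, closet, library, lobby
cellar first appears at level 3.

3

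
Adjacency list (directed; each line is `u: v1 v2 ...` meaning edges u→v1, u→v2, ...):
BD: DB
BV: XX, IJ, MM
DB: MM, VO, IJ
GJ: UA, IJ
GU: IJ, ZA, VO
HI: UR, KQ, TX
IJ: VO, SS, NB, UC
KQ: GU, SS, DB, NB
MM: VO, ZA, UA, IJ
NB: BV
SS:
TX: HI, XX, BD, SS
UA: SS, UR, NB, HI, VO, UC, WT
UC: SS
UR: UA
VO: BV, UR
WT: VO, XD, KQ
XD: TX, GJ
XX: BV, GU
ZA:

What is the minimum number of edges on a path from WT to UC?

Level 0: WT
Level 1: KQ, VO, XD
Level 2: BV, DB, GJ, GU, NB, SS, TX, UR
Level 3: BD, HI, IJ, MM, UA, XX, ZA
Level 4: UC
UC first appears at level 4.

4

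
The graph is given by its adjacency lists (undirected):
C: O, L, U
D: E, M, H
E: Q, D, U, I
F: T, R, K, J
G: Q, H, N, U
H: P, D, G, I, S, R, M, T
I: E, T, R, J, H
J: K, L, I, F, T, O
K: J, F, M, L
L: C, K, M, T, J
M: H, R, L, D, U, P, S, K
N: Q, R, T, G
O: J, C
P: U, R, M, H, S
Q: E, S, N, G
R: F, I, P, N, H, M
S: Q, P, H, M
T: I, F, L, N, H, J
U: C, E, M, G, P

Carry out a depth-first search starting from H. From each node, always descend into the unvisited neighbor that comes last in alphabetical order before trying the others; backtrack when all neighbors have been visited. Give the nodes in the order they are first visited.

Visit H
H → T
T → N
N → R
R → P
P → U
U → M
M → S
S → Q
Q → G
Q → E
E → I
I → J
J → O
O → C
C → L
L → K
K → F
E → D

H, T, N, R, P, U, M, S, Q, G, E, I, J, O, C, L, K, F, D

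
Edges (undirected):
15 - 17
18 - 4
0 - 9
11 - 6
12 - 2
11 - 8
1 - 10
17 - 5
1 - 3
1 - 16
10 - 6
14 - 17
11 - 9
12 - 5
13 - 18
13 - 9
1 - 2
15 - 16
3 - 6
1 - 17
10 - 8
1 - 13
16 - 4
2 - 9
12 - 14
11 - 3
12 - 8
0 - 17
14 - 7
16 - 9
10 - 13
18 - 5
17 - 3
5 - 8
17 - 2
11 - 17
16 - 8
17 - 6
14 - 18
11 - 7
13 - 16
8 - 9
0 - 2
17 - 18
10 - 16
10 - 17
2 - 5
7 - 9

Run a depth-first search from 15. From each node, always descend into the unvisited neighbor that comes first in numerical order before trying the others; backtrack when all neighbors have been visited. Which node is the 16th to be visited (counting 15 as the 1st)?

17

Visit 15
15 → 16
16 → 1
1 → 2
2 → 0
0 → 9
9 → 7
7 → 11
11 → 3
3 → 6
6 → 10
10 → 8
8 → 5
5 → 12
12 → 14
14 → 17
17 → 18
18 → 4
18 → 13

Visit order: 15, 16, 1, 2, 0, 9, 7, 11, 3, 6, 10, 8, 5, 12, 14, 17, 18, 4, 13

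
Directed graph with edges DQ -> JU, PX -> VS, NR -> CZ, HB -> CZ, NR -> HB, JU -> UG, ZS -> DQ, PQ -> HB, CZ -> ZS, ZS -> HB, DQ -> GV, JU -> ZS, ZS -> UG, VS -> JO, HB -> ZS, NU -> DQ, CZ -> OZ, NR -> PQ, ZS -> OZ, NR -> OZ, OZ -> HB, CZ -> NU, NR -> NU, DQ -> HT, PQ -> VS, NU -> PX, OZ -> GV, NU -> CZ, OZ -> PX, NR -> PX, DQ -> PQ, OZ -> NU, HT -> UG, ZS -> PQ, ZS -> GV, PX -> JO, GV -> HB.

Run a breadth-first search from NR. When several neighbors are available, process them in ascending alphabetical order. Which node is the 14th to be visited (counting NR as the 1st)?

Visit NR; enqueue CZ, HB, NU, OZ, PQ, PX → queue [CZ, HB, NU, OZ, PQ, PX]
Visit CZ; enqueue ZS → queue [HB, NU, OZ, PQ, PX, ZS]
Visit HB → queue [NU, OZ, PQ, PX, ZS]
Visit NU; enqueue DQ → queue [OZ, PQ, PX, ZS, DQ]
Visit OZ; enqueue GV → queue [PQ, PX, ZS, DQ, GV]
Visit PQ; enqueue VS → queue [PX, ZS, DQ, GV, VS]
Visit PX; enqueue JO → queue [ZS, DQ, GV, VS, JO]
Visit ZS; enqueue UG → queue [DQ, GV, VS, JO, UG]
Visit DQ; enqueue HT, JU → queue [GV, VS, JO, UG, HT, JU]
Visit GV → queue [VS, JO, UG, HT, JU]
Visit VS → queue [JO, UG, HT, JU]
Visit JO → queue [UG, HT, JU]
Visit UG → queue [HT, JU]
Visit HT → queue [JU]
Visit JU → queue []

Visit order: NR, CZ, HB, NU, OZ, PQ, PX, ZS, DQ, GV, VS, JO, UG, HT, JU

HT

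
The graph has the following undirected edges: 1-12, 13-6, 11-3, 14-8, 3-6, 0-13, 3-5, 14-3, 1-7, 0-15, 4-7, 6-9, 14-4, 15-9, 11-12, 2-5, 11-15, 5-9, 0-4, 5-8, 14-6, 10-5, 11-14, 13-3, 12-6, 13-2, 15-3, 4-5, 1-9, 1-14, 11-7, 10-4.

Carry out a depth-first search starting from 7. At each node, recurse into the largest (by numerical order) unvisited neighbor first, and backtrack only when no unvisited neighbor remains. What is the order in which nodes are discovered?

7, 11, 15, 9, 6, 14, 8, 5, 10, 4, 0, 13, 3, 2, 1, 12

Visit 7
7 → 11
11 → 15
15 → 9
9 → 6
6 → 14
14 → 8
8 → 5
5 → 10
10 → 4
4 → 0
0 → 13
13 → 3
13 → 2
14 → 1
1 → 12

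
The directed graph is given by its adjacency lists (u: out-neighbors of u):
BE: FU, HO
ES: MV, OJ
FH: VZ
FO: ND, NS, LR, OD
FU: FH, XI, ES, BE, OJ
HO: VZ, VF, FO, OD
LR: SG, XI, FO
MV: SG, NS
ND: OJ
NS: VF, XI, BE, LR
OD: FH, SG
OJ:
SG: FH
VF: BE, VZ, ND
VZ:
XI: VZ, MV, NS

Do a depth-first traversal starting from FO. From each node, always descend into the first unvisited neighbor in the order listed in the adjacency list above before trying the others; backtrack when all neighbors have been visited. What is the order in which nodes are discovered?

Visit FO
FO → ND
ND → OJ
FO → NS
NS → VF
VF → BE
BE → FU
FU → FH
FH → VZ
FU → XI
XI → MV
MV → SG
FU → ES
BE → HO
HO → OD
NS → LR

FO, ND, OJ, NS, VF, BE, FU, FH, VZ, XI, MV, SG, ES, HO, OD, LR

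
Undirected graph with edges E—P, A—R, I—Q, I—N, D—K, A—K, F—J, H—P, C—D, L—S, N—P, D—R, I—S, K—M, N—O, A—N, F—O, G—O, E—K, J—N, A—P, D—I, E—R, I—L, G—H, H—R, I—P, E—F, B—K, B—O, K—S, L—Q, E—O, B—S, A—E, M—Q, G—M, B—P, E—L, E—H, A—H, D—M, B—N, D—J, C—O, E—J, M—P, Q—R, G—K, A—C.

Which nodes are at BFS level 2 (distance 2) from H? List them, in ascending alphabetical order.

B, C, D, F, I, J, K, L, M, N, O, Q

Level 0: H
Level 1: A, E, G, P, R
Level 2: B, C, D, F, I, J, K, L, M, N, O, Q
Level 3: S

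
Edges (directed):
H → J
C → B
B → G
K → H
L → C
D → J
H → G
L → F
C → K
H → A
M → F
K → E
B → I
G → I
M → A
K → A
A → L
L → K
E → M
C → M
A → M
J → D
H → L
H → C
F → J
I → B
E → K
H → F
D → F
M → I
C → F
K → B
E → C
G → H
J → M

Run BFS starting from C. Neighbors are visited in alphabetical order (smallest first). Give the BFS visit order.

C, B, F, K, M, G, I, J, A, E, H, D, L

Visit C; enqueue B, F, K, M → queue [B, F, K, M]
Visit B; enqueue G, I → queue [F, K, M, G, I]
Visit F; enqueue J → queue [K, M, G, I, J]
Visit K; enqueue A, E, H → queue [M, G, I, J, A, E, H]
Visit M → queue [G, I, J, A, E, H]
Visit G → queue [I, J, A, E, H]
Visit I → queue [J, A, E, H]
Visit J; enqueue D → queue [A, E, H, D]
Visit A; enqueue L → queue [E, H, D, L]
Visit E → queue [H, D, L]
Visit H → queue [D, L]
Visit D → queue [L]
Visit L → queue []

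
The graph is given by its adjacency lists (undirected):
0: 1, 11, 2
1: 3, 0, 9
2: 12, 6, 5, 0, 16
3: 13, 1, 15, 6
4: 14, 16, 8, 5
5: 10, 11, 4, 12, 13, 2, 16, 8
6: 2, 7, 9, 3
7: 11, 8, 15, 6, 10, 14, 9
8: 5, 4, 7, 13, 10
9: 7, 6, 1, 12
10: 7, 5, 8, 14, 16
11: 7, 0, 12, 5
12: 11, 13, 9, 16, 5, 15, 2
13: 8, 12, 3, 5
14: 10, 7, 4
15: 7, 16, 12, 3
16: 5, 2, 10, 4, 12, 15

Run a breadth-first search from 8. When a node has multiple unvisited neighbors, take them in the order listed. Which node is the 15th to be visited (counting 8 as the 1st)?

3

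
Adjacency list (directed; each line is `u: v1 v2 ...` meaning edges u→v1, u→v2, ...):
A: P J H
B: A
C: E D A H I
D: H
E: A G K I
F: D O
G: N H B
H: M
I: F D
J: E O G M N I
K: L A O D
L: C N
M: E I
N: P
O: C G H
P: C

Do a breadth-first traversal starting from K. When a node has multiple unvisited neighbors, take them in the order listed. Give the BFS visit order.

K L A O D C N P J H G E I M B F

Visit K; enqueue L, A, O, D → queue [L, A, O, D]
Visit L; enqueue C, N → queue [A, O, D, C, N]
Visit A; enqueue P, J, H → queue [O, D, C, N, P, J, H]
Visit O; enqueue G → queue [D, C, N, P, J, H, G]
Visit D → queue [C, N, P, J, H, G]
Visit C; enqueue E, I → queue [N, P, J, H, G, E, I]
Visit N → queue [P, J, H, G, E, I]
Visit P → queue [J, H, G, E, I]
Visit J; enqueue M → queue [H, G, E, I, M]
Visit H → queue [G, E, I, M]
Visit G; enqueue B → queue [E, I, M, B]
Visit E → queue [I, M, B]
Visit I; enqueue F → queue [M, B, F]
Visit M → queue [B, F]
Visit B → queue [F]
Visit F → queue []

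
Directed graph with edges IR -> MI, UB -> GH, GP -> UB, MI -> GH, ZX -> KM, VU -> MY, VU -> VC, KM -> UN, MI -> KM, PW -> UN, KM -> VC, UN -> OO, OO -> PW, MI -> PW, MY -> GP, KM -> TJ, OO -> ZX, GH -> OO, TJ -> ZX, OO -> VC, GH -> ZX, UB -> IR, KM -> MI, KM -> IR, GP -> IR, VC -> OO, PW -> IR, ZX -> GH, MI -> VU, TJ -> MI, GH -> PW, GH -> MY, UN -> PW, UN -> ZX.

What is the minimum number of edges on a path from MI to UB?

4

Level 0: MI
Level 1: GH, KM, PW, VU
Level 2: IR, MY, OO, TJ, UN, VC, ZX
Level 3: GP
Level 4: UB
UB first appears at level 4.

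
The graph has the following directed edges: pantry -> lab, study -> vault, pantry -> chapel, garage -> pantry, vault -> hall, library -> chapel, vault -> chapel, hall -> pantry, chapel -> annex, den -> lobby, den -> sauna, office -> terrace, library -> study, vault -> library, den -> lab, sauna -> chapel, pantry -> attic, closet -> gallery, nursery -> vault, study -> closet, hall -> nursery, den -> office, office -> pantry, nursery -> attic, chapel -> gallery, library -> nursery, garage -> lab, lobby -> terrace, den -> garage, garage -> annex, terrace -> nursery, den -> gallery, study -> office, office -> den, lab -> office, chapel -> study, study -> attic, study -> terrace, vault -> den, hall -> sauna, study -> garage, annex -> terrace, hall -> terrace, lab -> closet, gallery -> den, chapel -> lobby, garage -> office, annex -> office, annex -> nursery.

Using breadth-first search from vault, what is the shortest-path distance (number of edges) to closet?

Level 0: vault
Level 1: chapel, den, hall, library
Level 2: annex, gallery, garage, lab, lobby, nursery, office, pantry, sauna, study, terrace
Level 3: attic, closet
closet first appears at level 3.

3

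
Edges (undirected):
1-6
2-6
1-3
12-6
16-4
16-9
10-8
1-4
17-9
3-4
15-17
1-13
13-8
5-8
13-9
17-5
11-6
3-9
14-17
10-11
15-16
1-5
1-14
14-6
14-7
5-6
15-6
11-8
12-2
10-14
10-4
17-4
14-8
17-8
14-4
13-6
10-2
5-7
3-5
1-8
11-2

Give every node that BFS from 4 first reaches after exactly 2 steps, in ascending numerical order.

Level 0: 4
Level 1: 1, 3, 10, 14, 16, 17
Level 2: 2, 5, 6, 7, 8, 9, 11, 13, 15
Level 3: 12

2, 5, 6, 7, 8, 9, 11, 13, 15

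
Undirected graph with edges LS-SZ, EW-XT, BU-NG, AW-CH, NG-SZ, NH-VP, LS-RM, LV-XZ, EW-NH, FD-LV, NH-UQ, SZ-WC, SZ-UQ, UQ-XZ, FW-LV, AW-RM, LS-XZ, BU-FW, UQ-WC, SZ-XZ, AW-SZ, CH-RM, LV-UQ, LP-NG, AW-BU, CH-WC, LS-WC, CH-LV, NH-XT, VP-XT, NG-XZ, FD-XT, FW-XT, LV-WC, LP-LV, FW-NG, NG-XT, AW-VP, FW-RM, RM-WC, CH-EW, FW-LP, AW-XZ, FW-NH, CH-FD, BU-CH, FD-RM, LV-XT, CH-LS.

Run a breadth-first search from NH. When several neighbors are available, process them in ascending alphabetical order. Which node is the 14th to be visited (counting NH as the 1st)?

WC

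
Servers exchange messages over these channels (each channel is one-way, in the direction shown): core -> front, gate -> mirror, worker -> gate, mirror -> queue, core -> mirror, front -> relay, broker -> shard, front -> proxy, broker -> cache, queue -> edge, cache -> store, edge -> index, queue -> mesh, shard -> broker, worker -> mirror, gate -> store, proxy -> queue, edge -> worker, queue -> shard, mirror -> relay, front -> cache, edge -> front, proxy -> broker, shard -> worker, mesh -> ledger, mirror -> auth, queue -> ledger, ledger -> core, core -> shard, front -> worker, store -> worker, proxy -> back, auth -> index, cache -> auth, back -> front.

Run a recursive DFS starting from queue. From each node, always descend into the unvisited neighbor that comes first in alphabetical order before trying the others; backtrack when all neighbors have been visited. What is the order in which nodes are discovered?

Visit queue
queue → edge
edge → front
front → cache
cache → auth
auth → index
cache → store
store → worker
worker → gate
gate → mirror
mirror → relay
front → proxy
proxy → back
proxy → broker
broker → shard
queue → ledger
ledger → core
queue → mesh

queue edge front cache auth index store worker gate mirror relay proxy back broker shard ledger core mesh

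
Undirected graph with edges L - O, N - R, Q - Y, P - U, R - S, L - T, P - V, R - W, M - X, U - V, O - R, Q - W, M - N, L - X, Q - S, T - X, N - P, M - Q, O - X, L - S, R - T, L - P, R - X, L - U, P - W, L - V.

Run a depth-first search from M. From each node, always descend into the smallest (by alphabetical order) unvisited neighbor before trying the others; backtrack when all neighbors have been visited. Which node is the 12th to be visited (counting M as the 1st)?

X

Visit M
M → N
N → P
P → L
L → O
O → R
R → S
S → Q
Q → W
Q → Y
R → T
T → X
L → U
U → V

Visit order: M, N, P, L, O, R, S, Q, W, Y, T, X, U, V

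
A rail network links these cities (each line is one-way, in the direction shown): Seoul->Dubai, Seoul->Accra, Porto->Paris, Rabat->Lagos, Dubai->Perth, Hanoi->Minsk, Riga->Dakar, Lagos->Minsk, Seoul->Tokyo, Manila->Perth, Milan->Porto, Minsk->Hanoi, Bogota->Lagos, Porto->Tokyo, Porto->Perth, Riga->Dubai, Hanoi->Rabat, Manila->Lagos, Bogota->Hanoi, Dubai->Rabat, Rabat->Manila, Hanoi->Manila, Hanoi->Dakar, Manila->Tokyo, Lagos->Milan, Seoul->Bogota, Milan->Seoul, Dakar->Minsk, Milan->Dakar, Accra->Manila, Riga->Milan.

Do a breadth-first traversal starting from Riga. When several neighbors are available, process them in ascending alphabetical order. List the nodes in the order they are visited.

Visit Riga; enqueue Dakar, Dubai, Milan → queue [Dakar, Dubai, Milan]
Visit Dakar; enqueue Minsk → queue [Dubai, Milan, Minsk]
Visit Dubai; enqueue Perth, Rabat → queue [Milan, Minsk, Perth, Rabat]
Visit Milan; enqueue Porto, Seoul → queue [Minsk, Perth, Rabat, Porto, Seoul]
Visit Minsk; enqueue Hanoi → queue [Perth, Rabat, Porto, Seoul, Hanoi]
Visit Perth → queue [Rabat, Porto, Seoul, Hanoi]
Visit Rabat; enqueue Lagos, Manila → queue [Porto, Seoul, Hanoi, Lagos, Manila]
Visit Porto; enqueue Paris, Tokyo → queue [Seoul, Hanoi, Lagos, Manila, Paris, Tokyo]
Visit Seoul; enqueue Accra, Bogota → queue [Hanoi, Lagos, Manila, Paris, Tokyo, Accra, Bogota]
Visit Hanoi → queue [Lagos, Manila, Paris, Tokyo, Accra, Bogota]
Visit Lagos → queue [Manila, Paris, Tokyo, Accra, Bogota]
Visit Manila → queue [Paris, Tokyo, Accra, Bogota]
Visit Paris → queue [Tokyo, Accra, Bogota]
Visit Tokyo → queue [Accra, Bogota]
Visit Accra → queue [Bogota]
Visit Bogota → queue []

Riga, Dakar, Dubai, Milan, Minsk, Perth, Rabat, Porto, Seoul, Hanoi, Lagos, Manila, Paris, Tokyo, Accra, Bogota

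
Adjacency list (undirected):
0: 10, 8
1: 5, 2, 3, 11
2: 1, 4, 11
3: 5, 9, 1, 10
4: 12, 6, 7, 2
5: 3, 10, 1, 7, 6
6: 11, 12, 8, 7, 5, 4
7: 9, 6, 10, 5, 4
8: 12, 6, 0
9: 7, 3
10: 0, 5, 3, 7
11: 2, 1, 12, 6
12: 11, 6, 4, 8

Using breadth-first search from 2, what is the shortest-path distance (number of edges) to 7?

Level 0: 2
Level 1: 1, 4, 11
Level 2: 3, 5, 6, 7, 12
Level 3: 8, 9, 10
Level 4: 0
7 first appears at level 2.

2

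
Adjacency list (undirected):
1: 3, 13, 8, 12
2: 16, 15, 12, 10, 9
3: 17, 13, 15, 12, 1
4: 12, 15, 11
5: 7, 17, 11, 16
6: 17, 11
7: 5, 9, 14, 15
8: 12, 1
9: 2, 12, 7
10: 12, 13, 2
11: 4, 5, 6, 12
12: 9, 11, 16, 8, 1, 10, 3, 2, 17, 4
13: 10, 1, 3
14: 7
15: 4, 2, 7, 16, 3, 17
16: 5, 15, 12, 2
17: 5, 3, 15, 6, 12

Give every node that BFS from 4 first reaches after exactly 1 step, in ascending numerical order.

Level 0: 4
Level 1: 11, 12, 15
Level 2: 1, 2, 3, 5, 6, 7, 8, 9, 10, 16, 17
Level 3: 13, 14

11, 12, 15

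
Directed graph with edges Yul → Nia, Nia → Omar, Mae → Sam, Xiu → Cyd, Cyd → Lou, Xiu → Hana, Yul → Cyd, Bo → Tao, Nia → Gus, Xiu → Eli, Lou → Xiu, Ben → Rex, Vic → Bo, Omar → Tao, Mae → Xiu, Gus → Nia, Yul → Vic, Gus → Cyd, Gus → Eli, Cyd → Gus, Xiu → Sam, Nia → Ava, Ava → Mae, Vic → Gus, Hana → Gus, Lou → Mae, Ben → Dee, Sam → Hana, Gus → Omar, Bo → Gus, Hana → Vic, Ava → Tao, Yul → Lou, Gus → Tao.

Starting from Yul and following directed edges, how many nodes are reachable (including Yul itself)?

BFS from Yul visits: Yul, Cyd, Lou, Nia, Vic, Gus, Mae, Xiu, Ava, Omar, Bo, Eli, Tao, Sam, Hana
Reachable nodes: 15 of 18 total.

15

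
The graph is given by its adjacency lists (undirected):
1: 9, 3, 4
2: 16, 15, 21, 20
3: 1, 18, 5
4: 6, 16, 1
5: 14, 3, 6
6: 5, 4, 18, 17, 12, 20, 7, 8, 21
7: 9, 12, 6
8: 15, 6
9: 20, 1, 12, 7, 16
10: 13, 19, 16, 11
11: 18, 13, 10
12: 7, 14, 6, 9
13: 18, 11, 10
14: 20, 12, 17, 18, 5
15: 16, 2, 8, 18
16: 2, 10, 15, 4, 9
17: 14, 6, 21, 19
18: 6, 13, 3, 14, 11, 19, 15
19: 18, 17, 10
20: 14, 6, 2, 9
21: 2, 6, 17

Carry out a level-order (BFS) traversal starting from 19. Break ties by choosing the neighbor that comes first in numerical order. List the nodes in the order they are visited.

19 -> 10 -> 17 -> 18 -> 11 -> 13 -> 16 -> 6 -> 14 -> 21 -> 3 -> 15 -> 2 -> 4 -> 9 -> 5 -> 7 -> 8 -> 12 -> 20 -> 1

Visit 19; enqueue 10, 17, 18 → queue [10, 17, 18]
Visit 10; enqueue 11, 13, 16 → queue [17, 18, 11, 13, 16]
Visit 17; enqueue 6, 14, 21 → queue [18, 11, 13, 16, 6, 14, 21]
Visit 18; enqueue 3, 15 → queue [11, 13, 16, 6, 14, 21, 3, 15]
Visit 11 → queue [13, 16, 6, 14, 21, 3, 15]
Visit 13 → queue [16, 6, 14, 21, 3, 15]
Visit 16; enqueue 2, 4, 9 → queue [6, 14, 21, 3, 15, 2, 4, 9]
Visit 6; enqueue 5, 7, 8, 12, 20 → queue [14, 21, 3, 15, 2, 4, 9, 5, 7, 8, 12, 20]
Visit 14 → queue [21, 3, 15, 2, 4, 9, 5, 7, 8, 12, 20]
Visit 21 → queue [3, 15, 2, 4, 9, 5, 7, 8, 12, 20]
Visit 3; enqueue 1 → queue [15, 2, 4, 9, 5, 7, 8, 12, 20, 1]
Visit 15 → queue [2, 4, 9, 5, 7, 8, 12, 20, 1]
Visit 2 → queue [4, 9, 5, 7, 8, 12, 20, 1]
Visit 4 → queue [9, 5, 7, 8, 12, 20, 1]
Visit 9 → queue [5, 7, 8, 12, 20, 1]
Visit 5 → queue [7, 8, 12, 20, 1]
Visit 7 → queue [8, 12, 20, 1]
Visit 8 → queue [12, 20, 1]
Visit 12 → queue [20, 1]
Visit 20 → queue [1]
Visit 1 → queue []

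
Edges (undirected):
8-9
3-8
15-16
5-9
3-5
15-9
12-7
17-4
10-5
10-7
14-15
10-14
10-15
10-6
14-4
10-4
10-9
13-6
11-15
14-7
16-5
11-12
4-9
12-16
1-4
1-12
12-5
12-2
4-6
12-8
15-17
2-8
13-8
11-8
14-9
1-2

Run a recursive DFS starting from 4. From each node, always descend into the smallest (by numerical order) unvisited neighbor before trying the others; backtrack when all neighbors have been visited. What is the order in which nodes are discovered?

Visit 4
4 → 1
1 → 2
2 → 8
8 → 3
3 → 5
5 → 9
9 → 10
10 → 6
6 → 13
10 → 7
7 → 12
12 → 11
11 → 15
15 → 14
15 → 16
15 → 17

4 → 1 → 2 → 8 → 3 → 5 → 9 → 10 → 6 → 13 → 7 → 12 → 11 → 15 → 14 → 16 → 17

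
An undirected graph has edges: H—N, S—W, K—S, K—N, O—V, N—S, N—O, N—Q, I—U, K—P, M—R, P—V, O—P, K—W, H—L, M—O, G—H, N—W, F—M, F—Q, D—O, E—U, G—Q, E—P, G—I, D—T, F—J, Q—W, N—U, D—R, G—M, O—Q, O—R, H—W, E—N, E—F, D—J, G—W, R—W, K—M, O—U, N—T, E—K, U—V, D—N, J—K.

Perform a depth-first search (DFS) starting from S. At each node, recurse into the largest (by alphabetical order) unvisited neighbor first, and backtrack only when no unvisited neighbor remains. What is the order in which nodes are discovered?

Visit S
S → W
W → R
R → O
O → V
V → U
U → N
N → T
T → D
D → J
J → K
K → P
P → E
E → F
F → Q
Q → G
G → M
G → I
G → H
H → L

S → W → R → O → V → U → N → T → D → J → K → P → E → F → Q → G → M → I → H → L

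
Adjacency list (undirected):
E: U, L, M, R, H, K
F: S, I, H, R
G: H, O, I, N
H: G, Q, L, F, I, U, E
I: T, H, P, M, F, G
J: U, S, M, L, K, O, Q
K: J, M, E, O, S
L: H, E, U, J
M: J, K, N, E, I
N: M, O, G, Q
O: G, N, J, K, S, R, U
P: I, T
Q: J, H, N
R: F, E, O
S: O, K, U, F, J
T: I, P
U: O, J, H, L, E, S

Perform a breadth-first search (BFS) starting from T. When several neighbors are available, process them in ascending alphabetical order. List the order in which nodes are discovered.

Visit T; enqueue I, P → queue [I, P]
Visit I; enqueue F, G, H, M → queue [P, F, G, H, M]
Visit P → queue [F, G, H, M]
Visit F; enqueue R, S → queue [G, H, M, R, S]
Visit G; enqueue N, O → queue [H, M, R, S, N, O]
Visit H; enqueue E, L, Q, U → queue [M, R, S, N, O, E, L, Q, U]
Visit M; enqueue J, K → queue [R, S, N, O, E, L, Q, U, J, K]
Visit R → queue [S, N, O, E, L, Q, U, J, K]
Visit S → queue [N, O, E, L, Q, U, J, K]
Visit N → queue [O, E, L, Q, U, J, K]
Visit O → queue [E, L, Q, U, J, K]
Visit E → queue [L, Q, U, J, K]
Visit L → queue [Q, U, J, K]
Visit Q → queue [U, J, K]
Visit U → queue [J, K]
Visit J → queue [K]
Visit K → queue []

T -> I -> P -> F -> G -> H -> M -> R -> S -> N -> O -> E -> L -> Q -> U -> J -> K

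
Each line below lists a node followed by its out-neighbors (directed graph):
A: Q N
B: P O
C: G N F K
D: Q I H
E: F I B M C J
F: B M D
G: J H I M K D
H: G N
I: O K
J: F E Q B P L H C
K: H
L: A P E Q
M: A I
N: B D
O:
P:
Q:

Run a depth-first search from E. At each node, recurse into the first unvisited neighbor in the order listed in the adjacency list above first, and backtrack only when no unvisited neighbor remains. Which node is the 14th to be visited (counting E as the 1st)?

G

Visit E
E → F
F → B
B → P
B → O
F → M
M → A
A → Q
A → N
N → D
D → I
I → K
K → H
H → G
G → J
J → L
J → C

Visit order: E, F, B, P, O, M, A, Q, N, D, I, K, H, G, J, L, C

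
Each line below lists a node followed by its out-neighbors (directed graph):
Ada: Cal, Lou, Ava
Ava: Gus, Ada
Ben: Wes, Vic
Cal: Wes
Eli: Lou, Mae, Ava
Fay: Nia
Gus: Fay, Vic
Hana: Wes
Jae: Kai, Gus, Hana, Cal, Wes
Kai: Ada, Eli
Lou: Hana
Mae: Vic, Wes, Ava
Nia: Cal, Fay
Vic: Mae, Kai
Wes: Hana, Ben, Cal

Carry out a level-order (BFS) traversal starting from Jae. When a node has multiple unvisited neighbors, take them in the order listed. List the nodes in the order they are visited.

Jae, Kai, Gus, Hana, Cal, Wes, Ada, Eli, Fay, Vic, Ben, Lou, Ava, Mae, Nia

Visit Jae; enqueue Kai, Gus, Hana, Cal, Wes → queue [Kai, Gus, Hana, Cal, Wes]
Visit Kai; enqueue Ada, Eli → queue [Gus, Hana, Cal, Wes, Ada, Eli]
Visit Gus; enqueue Fay, Vic → queue [Hana, Cal, Wes, Ada, Eli, Fay, Vic]
Visit Hana → queue [Cal, Wes, Ada, Eli, Fay, Vic]
Visit Cal → queue [Wes, Ada, Eli, Fay, Vic]
Visit Wes; enqueue Ben → queue [Ada, Eli, Fay, Vic, Ben]
Visit Ada; enqueue Lou, Ava → queue [Eli, Fay, Vic, Ben, Lou, Ava]
Visit Eli; enqueue Mae → queue [Fay, Vic, Ben, Lou, Ava, Mae]
Visit Fay; enqueue Nia → queue [Vic, Ben, Lou, Ava, Mae, Nia]
Visit Vic → queue [Ben, Lou, Ava, Mae, Nia]
Visit Ben → queue [Lou, Ava, Mae, Nia]
Visit Lou → queue [Ava, Mae, Nia]
Visit Ava → queue [Mae, Nia]
Visit Mae → queue [Nia]
Visit Nia → queue []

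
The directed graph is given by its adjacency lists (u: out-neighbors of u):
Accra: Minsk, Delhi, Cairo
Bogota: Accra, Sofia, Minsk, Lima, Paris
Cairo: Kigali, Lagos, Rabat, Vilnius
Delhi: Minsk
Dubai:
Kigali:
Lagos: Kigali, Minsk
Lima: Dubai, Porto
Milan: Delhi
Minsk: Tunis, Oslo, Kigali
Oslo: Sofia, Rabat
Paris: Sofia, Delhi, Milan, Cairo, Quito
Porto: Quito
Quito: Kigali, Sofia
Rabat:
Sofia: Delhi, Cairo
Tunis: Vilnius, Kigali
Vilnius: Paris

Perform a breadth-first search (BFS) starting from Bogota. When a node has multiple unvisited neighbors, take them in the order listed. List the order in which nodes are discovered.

Bogota, Accra, Sofia, Minsk, Lima, Paris, Delhi, Cairo, Tunis, Oslo, Kigali, Dubai, Porto, Milan, Quito, Lagos, Rabat, Vilnius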